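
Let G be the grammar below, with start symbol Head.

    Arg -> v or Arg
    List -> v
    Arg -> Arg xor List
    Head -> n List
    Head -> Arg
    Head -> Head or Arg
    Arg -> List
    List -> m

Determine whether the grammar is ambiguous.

Witness: v or m

Derivation 1: Head ⇒ Arg ⇒ v or Arg ⇒ v or List ⇒ v or m
Derivation 2: Head ⇒ Head or Arg ⇒ Arg or Arg ⇒ List or Arg ⇒ v or Arg ⇒ v or List ⇒ v or m

Two distinct leftmost derivations for the same string.

Ambiguous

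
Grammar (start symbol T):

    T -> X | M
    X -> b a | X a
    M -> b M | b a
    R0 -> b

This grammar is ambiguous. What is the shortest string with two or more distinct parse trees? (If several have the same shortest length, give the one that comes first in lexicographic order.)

b a

length 2: b a has 2 parse trees

Two derivations of b a:
  T ⇒ X ⇒ b a
  T ⇒ M ⇒ b a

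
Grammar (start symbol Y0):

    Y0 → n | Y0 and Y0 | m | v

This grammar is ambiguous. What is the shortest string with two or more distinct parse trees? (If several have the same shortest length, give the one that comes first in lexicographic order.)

m and m and m

length 1: no string has ≥2 trees
length 3: no string has ≥2 trees
length 5: m and m and m has 2 parse trees

Two derivations of m and m and m:
  Y0 ⇒ Y0 and Y0 ⇒ Y0 and Y0 and Y0 ⇒ m and Y0 and Y0 ⇒ m and m and Y0 ⇒ m and m and m
  Y0 ⇒ Y0 and Y0 ⇒ m and Y0 ⇒ m and Y0 and Y0 ⇒ m and m and Y0 ⇒ m and m and m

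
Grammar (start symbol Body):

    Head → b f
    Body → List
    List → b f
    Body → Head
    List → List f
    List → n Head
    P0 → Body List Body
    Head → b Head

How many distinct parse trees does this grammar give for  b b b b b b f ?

Parse trees for b b b b b b f:
  [Body [Head b [Head b [Head b [Head b [Head b [Head b f]]]]]]]

1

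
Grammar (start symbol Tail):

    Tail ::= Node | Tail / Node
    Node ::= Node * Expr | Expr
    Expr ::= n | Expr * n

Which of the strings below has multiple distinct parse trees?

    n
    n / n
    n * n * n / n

n: 1 tree
n / n: 1 tree
n * n * n / n: 4 trees

n * n * n / n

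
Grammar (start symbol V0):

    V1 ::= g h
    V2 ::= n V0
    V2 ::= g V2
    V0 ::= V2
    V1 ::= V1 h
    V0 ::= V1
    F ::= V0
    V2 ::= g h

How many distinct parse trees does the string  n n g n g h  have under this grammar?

Parse trees for n n g n g h:
  [V0 [V2 n [V0 [V2 n [V0 [V2 g [V2 n [V0 [V2 g h]]]]]]]]]
  [V0 [V2 n [V0 [V2 n [V0 [V2 g [V2 n [V0 [V1 g h]]]]]]]]]

2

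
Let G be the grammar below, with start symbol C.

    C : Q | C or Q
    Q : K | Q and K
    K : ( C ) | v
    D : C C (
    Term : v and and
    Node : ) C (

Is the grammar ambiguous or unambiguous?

Only C, Q, K are reachable from C; ignoring the rest: This is a standard precedence ladder (C over Q over K), with each level left-recursive on its own operator ('or' at C, 'and' at Q). That structure is LR(1), hence unambiguous.

Unambiguous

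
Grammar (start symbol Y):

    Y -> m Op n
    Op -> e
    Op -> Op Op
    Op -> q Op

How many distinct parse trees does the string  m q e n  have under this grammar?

1

Parse trees for m q e n:
  [Y m [Op q [Op e]] n]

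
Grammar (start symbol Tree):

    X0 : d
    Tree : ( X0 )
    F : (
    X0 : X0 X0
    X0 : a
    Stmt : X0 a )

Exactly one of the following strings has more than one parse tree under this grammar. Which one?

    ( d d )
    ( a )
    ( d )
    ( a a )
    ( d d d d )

( d d ): 1 tree
( a ): 1 tree
( d ): 1 tree
( a a ): 1 tree
( d d d d ): 5 trees

( d d d d )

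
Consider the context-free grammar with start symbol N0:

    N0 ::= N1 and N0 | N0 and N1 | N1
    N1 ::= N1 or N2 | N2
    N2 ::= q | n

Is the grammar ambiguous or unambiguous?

Ambiguous

Witness: n and n

Derivation 1: N0 ⇒ N1 and N0 ⇒ N2 and N0 ⇒ n and N0 ⇒ n and N1 ⇒ n and N2 ⇒ n and n
Derivation 2: N0 ⇒ N0 and N1 ⇒ N1 and N1 ⇒ N2 and N1 ⇒ n and N1 ⇒ n and N2 ⇒ n and n

Two distinct leftmost derivations for the same string.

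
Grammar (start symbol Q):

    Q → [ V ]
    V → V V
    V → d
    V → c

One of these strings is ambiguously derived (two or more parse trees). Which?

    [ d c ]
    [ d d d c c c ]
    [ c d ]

[ d c ]: 1 tree
[ d d d c c c ]: 42 trees
[ c d ]: 1 tree

[ d d d c c c ]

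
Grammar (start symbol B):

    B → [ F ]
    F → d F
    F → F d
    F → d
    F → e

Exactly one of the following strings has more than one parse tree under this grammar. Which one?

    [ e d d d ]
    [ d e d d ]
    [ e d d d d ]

[ e d d d ]: 1 tree
[ d e d d ]: 3 trees
[ e d d d d ]: 1 tree

[ d e d d ]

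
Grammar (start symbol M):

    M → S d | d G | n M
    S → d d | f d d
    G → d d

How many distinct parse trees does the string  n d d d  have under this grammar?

2

Parse trees for n d d d:
  [M n [M [S d d] d]]
  [M n [M d [G d d]]]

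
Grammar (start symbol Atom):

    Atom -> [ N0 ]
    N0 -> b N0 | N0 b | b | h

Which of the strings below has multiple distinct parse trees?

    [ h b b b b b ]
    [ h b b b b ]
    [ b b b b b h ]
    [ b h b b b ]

[ b h b b b ]

[ h b b b b b ]: 1 tree
[ h b b b b ]: 1 tree
[ b b b b b h ]: 1 tree
[ b h b b b ]: 4 trees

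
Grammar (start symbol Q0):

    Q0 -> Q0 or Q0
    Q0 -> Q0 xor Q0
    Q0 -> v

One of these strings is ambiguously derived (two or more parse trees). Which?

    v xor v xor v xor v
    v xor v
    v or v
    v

v xor v xor v xor v

v xor v xor v xor v: 5 trees
v xor v: 1 tree
v or v: 1 tree
v: 1 tree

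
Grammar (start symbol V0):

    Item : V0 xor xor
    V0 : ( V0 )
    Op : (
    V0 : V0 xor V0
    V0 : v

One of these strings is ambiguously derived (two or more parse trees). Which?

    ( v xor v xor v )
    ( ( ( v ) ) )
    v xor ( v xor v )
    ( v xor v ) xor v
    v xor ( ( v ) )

( v xor v xor v ): 2 trees
( ( ( v ) ) ): 1 tree
v xor ( v xor v ): 1 tree
( v xor v ) xor v: 1 tree
v xor ( ( v ) ): 1 tree

( v xor v xor v )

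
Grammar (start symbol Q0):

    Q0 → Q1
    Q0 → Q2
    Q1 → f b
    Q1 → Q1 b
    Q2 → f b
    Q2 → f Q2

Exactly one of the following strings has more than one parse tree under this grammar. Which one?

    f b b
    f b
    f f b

f b

f b b: 1 tree
f b: 2 trees
f f b: 1 tree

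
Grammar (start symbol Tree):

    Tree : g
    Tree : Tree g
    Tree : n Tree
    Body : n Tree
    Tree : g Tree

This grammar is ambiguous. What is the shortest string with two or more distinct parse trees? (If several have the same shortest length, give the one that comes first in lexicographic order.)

length 1: no string has ≥2 trees
length 2: g g has 2 parse trees

Two derivations of g g:
  Tree ⇒ Tree g ⇒ g g
  Tree ⇒ g Tree ⇒ g g

g g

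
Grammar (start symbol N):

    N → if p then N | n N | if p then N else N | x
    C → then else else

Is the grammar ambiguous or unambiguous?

Ambiguous

Witness: if p then if p then x else x

Derivation 1: N ⇒ if p then N ⇒ if p then if p then N else N ⇒ if p then if p then x else N ⇒ if p then if p then x else x
Derivation 2: N ⇒ if p then N else N ⇒ if p then if p then N else N ⇒ if p then if p then x else N ⇒ if p then if p then x else x

Two distinct leftmost derivations for the same string.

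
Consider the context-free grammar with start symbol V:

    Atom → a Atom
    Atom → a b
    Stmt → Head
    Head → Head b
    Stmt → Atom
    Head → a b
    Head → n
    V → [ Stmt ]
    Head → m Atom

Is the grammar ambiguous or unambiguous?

Witness: [ a b ]

Derivation 1: V ⇒ [ Stmt ] ⇒ [ Head ] ⇒ [ a b ]
Derivation 2: V ⇒ [ Stmt ] ⇒ [ Atom ] ⇒ [ a b ]

Two distinct leftmost derivations for the same string.

Ambiguous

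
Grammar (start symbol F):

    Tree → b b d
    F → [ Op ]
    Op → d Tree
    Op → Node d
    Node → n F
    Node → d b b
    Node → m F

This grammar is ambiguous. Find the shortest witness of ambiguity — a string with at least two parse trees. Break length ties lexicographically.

length 6: [ d b b d ] has 2 parse trees

Two derivations of [ d b b d ]:
  F ⇒ [ Op ] ⇒ [ d Tree ] ⇒ [ d b b d ]
  F ⇒ [ Op ] ⇒ [ Node d ] ⇒ [ d b b d ]

[ d b b d ]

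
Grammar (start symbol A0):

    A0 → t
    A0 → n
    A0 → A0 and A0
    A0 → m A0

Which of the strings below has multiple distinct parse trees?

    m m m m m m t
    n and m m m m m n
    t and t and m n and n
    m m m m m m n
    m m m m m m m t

t and t and m n and n

m m m m m m t: 1 tree
n and m m m m m n: 1 tree
t and t and m n and n: 7 trees
m m m m m m n: 1 tree
m m m m m m m t: 1 tree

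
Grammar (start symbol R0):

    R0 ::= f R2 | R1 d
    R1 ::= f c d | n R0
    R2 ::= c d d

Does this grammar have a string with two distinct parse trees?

Witness: f c d d

Derivation 1: R0 ⇒ f R2 ⇒ f c d d
Derivation 2: R0 ⇒ R1 d ⇒ f c d d

Two distinct leftmost derivations for the same string.

Ambiguous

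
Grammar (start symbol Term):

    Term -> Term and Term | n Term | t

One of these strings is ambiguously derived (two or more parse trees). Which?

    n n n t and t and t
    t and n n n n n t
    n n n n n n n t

n n n t and t and t

n n n t and t and t: 14 trees
t and n n n n n t: 1 tree
n n n n n n n t: 1 tree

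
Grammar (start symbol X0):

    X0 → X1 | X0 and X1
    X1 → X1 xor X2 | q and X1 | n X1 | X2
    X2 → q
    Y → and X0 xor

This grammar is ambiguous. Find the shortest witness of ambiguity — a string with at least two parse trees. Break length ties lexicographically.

length 1: no string has ≥2 trees
length 2: no string has ≥2 trees
length 3: q and q has 2 parse trees

Two derivations of q and q:
  X0 ⇒ X1 ⇒ q and X1 ⇒ q and X2 ⇒ q and q
  X0 ⇒ X0 and X1 ⇒ X1 and X1 ⇒ X2 and X1 ⇒ q and X1 ⇒ q and X2 ⇒ q and q

q and q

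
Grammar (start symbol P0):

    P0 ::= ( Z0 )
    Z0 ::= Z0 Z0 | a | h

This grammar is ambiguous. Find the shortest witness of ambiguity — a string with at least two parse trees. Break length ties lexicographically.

length 3: no string has ≥2 trees
length 4: no string has ≥2 trees
length 5: ( a a a ) has 2 parse trees

Two derivations of ( a a a ):
  P0 ⇒ ( Z0 ) ⇒ ( Z0 Z0 ) ⇒ ( Z0 Z0 Z0 ) ⇒ ( a Z0 Z0 ) ⇒ ( a a Z0 ) ⇒ ( a a a )
  P0 ⇒ ( Z0 ) ⇒ ( Z0 Z0 ) ⇒ ( a Z0 ) ⇒ ( a Z0 Z0 ) ⇒ ( a a Z0 ) ⇒ ( a a a )

( a a a )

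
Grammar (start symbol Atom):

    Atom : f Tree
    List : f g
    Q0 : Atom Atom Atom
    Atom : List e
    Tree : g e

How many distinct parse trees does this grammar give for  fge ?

Parse trees for fge:
  [Atom f [Tree g e]]
  [Atom [List f g] e]

2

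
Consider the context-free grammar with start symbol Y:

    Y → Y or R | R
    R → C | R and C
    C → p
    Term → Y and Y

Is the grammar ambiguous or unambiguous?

Unambiguous

Only Y, R, C are reachable from Y; ignoring the rest: Y → Y or R | R  ;  R → R and C | C  — a left-associative chain with C at the bottom. Each string factors uniquely by precedence.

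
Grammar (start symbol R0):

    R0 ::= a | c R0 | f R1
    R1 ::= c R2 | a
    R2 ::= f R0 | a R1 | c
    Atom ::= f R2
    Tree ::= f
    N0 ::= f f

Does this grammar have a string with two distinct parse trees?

Only R0, R1, R2 are reachable from R0; ignoring the rest: Each reachable nonterminal has at most one production per leading terminal, and all productions are right-linear; the derivation is determined token-by-token.

Unambiguous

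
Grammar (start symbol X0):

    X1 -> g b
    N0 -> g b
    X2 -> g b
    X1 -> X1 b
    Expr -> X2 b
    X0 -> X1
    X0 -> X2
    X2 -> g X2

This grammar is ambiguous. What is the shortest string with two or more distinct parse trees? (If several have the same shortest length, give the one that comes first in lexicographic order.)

g b

length 2: g b has 2 parse trees

Two derivations of g b:
  X0 ⇒ X1 ⇒ g b
  X0 ⇒ X2 ⇒ g b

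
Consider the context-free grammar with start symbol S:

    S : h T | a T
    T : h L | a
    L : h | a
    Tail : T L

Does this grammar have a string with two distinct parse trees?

Unambiguous

Only S, T, L are reachable from S; ignoring the rest: The reachable rules are right-linear with at most one rule per (nonterminal, next-terminal) pair. Each input token forces the next rule, so parsing is deterministic.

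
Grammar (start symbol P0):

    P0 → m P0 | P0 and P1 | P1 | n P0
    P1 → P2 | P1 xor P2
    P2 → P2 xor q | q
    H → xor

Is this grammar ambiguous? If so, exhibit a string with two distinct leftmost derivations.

Ambiguous

Witness: q xor q

Derivation 1: P0 ⇒ P1 ⇒ P2 ⇒ P2 xor q ⇒ q xor q
Derivation 2: P0 ⇒ P1 ⇒ P1 xor P2 ⇒ P2 xor P2 ⇒ q xor P2 ⇒ q xor q

Two distinct leftmost derivations for the same string.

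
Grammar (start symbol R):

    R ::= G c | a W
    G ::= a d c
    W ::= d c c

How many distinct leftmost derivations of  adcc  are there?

Parse trees for adcc:
  [R [G a d c] c]
  [R a [W d c c]]

2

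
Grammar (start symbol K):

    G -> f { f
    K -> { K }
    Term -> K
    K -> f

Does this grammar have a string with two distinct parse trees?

Only K is reachable from K; ignoring the rest: L(K) is { openⁿ atom closeⁿ : n ≥ 0 }. The bracket depth fixes n, and the derivation is forced at every step.

Unambiguous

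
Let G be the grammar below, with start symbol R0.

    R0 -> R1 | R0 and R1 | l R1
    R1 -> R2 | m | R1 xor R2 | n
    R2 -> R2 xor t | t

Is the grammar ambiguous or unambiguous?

Witness: t xor t

Derivation 1: R0 ⇒ R1 ⇒ R2 ⇒ R2 xor t ⇒ t xor t
Derivation 2: R0 ⇒ R1 ⇒ R1 xor R2 ⇒ R2 xor R2 ⇒ t xor R2 ⇒ t xor t

Two distinct leftmost derivations for the same string.

Ambiguous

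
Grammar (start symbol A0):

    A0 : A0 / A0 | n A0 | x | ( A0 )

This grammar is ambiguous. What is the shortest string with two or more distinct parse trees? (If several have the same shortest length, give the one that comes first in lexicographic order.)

length 1: no string has ≥2 trees
length 2: no string has ≥2 trees
length 3: no string has ≥2 trees
length 4: n x / x has 2 parse trees

Two derivations of n x / x:
  A0 ⇒ A0 / A0 ⇒ n A0 / A0 ⇒ n x / A0 ⇒ n x / x
  A0 ⇒ n A0 ⇒ n A0 / A0 ⇒ n x / A0 ⇒ n x / x

n x / x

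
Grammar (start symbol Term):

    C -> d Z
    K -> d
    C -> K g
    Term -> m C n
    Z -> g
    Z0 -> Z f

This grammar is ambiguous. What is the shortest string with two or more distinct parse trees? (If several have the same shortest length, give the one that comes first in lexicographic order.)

length 4: m d g n has 2 parse trees

Two derivations of m d g n:
  Term ⇒ m C n ⇒ m d Z n ⇒ m d g n
  Term ⇒ m C n ⇒ m K g n ⇒ m d g n

m d g n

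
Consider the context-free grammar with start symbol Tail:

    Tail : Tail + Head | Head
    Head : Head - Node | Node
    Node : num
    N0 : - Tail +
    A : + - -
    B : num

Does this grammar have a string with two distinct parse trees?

Unambiguous

Only Tail, Head, Node are reachable from Tail; ignoring the rest: The grammar is stratified — Tail handles '+' (left-recursive), Head handles '-', Node atoms. Each operator has a fixed associativity and precedence level, so every string has one parse.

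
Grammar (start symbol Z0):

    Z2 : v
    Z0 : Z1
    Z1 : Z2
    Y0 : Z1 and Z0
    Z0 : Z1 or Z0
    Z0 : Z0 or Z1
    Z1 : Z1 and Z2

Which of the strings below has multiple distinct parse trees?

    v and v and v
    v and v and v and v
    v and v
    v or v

v or v

v and v and v: 1 tree
v and v and v and v: 1 tree
v and v: 1 tree
v or v: 2 trees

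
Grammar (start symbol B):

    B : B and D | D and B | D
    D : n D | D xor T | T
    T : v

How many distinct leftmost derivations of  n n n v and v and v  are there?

Parse trees for n n n v and v and v:
  [B [B [B [D n [D n [D n [D [T v]]]]]] and [D [T v]]] and [D [T v]]]
  [B [B [D n [D n [D n [D [T v]]]]] and [B [D [T v]]]] and [D [T v]]]
  [B [D n [D n [D n [D [T v]]]]] and [B [B [D [T v]]] and [D [T v]]]]
  [B [D n [D n [D n [D [T v]]]]] and [B [D [T v]] and [B [D [T v]]]]]

4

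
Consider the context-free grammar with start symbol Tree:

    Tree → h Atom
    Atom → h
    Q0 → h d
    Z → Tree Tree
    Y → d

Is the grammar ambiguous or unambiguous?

(Q0, Z, Y are unreachable from Tree, so their rules don't affect L(Tree).) The reachable rules are right-linear with at most one rule per (nonterminal, next-terminal) pair. Each input token forces the next rule, so parsing is deterministic.

Unambiguous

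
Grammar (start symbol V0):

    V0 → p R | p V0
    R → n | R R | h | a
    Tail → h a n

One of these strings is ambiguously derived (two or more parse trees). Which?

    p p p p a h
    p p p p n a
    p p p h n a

p p p h n a

p p p p a h: 1 tree
p p p p n a: 1 tree
p p p h n a: 2 trees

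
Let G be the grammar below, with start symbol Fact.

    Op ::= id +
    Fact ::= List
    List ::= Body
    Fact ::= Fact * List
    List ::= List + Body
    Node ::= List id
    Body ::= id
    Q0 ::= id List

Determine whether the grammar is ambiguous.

Unambiguous

(Op, Q0, Node are unreachable from Fact, so their rules don't affect L(Fact).) Fact → Fact * List | List  ;  List → List + Body | Body  — a left-associative chain with Body at the bottom. Each string factors uniquely by precedence.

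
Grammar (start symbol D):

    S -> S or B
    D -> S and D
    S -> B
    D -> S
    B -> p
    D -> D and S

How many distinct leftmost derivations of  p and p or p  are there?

Parse trees for p and p or p:
  [D [S [B p]] and [D [S [S [B p]] or [B p]]]]
  [D [D [S [B p]]] and [S [S [B p]] or [B p]]]

2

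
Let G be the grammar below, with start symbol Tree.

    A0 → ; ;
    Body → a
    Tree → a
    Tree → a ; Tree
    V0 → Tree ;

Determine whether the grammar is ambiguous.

Unambiguous

Only Tree is reachable from Tree; ignoring the rest: The reachable grammar is A → atom sep A | atom. Each atom is followed by either the separator (recurse) or end-of-string (stop) — no choice point.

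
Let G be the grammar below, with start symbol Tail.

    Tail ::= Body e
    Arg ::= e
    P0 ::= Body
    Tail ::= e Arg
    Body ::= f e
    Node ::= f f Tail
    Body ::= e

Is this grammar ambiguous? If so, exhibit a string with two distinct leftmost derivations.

Ambiguous

Witness: e e

Derivation 1: Tail ⇒ Body e ⇒ e e
Derivation 2: Tail ⇒ e Arg ⇒ e e

Two distinct leftmost derivations for the same string.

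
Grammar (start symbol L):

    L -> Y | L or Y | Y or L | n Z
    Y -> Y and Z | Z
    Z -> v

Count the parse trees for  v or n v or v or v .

Parse trees for v or n v or v or v:
  [L [L [L [Y [Z v]] or [L n [Z v]]] or [Y [Z v]]] or [Y [Z v]]]
  [L [L [Y [Z v]] or [L [L n [Z v]] or [Y [Z v]]]] or [Y [Z v]]]
  [L [Y [Z v]] or [L [L [L n [Z v]] or [Y [Z v]]] or [Y [Z v]]]]

3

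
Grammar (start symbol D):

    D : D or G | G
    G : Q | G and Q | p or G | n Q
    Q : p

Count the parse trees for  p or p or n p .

4

Parse trees for p or p or n p:
  [D [D [G [Q p]]] or [G p or [G n [Q p]]]]
  [D [D [D [G [Q p]]] or [G [Q p]]] or [G n [Q p]]]
  [D [D [G p or [G [Q p]]]] or [G n [Q p]]]
  [D [G p or [G p or [G n [Q p]]]]]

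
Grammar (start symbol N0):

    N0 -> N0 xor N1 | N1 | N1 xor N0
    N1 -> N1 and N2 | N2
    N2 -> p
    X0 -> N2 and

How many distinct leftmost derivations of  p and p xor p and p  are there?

2

Parse trees for p and p xor p and p:
  [N0 [N0 [N1 [N1 [N2 p]] and [N2 p]]] xor [N1 [N1 [N2 p]] and [N2 p]]]
  [N0 [N1 [N1 [N2 p]] and [N2 p]] xor [N0 [N1 [N1 [N2 p]] and [N2 p]]]]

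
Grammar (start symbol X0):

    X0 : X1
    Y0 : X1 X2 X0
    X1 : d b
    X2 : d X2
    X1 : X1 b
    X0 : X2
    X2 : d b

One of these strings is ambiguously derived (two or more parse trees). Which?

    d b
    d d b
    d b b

d b: 2 trees
d d b: 1 tree
d b b: 1 tree

d b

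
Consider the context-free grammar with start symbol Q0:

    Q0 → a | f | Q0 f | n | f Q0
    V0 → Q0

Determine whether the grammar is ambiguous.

Witness: f f

Derivation 1: Q0 ⇒ Q0 f ⇒ f f
Derivation 2: Q0 ⇒ f Q0 ⇒ f f

Two distinct leftmost derivations for the same string.

Ambiguous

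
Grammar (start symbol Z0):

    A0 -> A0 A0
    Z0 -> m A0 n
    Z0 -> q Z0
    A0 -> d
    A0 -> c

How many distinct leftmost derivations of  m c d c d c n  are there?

14

Parse trees for m c d c d c n (showing first 6 of 14):
  [Z0 m [A0 [A0 c] [A0 [A0 d] [A0 [A0 c] [A0 [A0 d] [A0 c]]]]] n]
  [Z0 m [A0 [A0 c] [A0 [A0 d] [A0 [A0 [A0 c] [A0 d]] [A0 c]]]] n]
  [Z0 m [A0 [A0 c] [A0 [A0 [A0 d] [A0 c]] [A0 [A0 d] [A0 c]]]] n]
  [Z0 m [A0 [A0 c] [A0 [A0 [A0 d] [A0 [A0 c] [A0 d]]] [A0 c]]] n]
  [Z0 m [A0 [A0 c] [A0 [A0 [A0 [A0 d] [A0 c]] [A0 d]] [A0 c]]] n]
  [Z0 m [A0 [A0 [A0 c] [A0 d]] [A0 [A0 c] [A0 [A0 d] [A0 c]]]] n]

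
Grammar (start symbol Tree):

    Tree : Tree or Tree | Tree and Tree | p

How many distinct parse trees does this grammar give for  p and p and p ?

Parse trees for p and p and p:
  [Tree [Tree p] and [Tree [Tree p] and [Tree p]]]
  [Tree [Tree [Tree p] and [Tree p]] and [Tree p]]

2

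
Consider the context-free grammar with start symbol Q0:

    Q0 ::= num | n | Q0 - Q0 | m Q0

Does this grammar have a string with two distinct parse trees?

Witness: m n - n

Derivation 1: Q0 ⇒ Q0 - Q0 ⇒ m Q0 - Q0 ⇒ m n - Q0 ⇒ m n - n
Derivation 2: Q0 ⇒ m Q0 ⇒ m Q0 - Q0 ⇒ m n - Q0 ⇒ m n - n

Two distinct leftmost derivations for the same string.

Ambiguous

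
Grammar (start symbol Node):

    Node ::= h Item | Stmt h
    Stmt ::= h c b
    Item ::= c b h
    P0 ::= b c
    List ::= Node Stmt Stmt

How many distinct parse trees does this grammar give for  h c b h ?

2

Parse trees for h c b h:
  [Node h [Item c b h]]
  [Node [Stmt h c b] h]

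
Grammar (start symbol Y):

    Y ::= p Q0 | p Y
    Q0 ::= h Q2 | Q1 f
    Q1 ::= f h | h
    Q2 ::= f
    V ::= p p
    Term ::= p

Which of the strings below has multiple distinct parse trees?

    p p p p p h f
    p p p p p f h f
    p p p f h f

p p p p p h f

p p p p p h f: 2 trees
p p p p p f h f: 1 tree
p p p f h f: 1 tree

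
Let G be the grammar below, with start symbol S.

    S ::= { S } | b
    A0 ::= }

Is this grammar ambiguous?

Unambiguous

(A0 is unreachable from S, so its rules don't affect L(S).) Each string is a nest of matched brackets around a single atom. An opening bracket forces the recursive rule; an atom forces the base rule.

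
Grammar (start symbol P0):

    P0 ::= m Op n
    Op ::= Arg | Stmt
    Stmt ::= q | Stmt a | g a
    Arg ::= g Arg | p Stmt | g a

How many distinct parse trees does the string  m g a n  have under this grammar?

2

Parse trees for m g a n:
  [P0 m [Op [Arg g a]] n]
  [P0 m [Op [Stmt g a]] n]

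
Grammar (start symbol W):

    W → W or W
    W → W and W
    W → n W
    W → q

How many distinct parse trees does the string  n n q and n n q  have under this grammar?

Parse trees for n n q and n n q:
  [W [W n [W n [W q]]] and [W n [W n [W q]]]]
  [W n [W [W n [W q]] and [W n [W n [W q]]]]]
  [W n [W n [W [W q] and [W n [W n [W q]]]]]]

3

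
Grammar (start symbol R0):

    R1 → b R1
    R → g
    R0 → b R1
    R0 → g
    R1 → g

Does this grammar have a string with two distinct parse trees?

Only R0, R1 are reachable from R0; ignoring the rest: Each reachable nonterminal has at most one production per leading terminal, and all productions are right-linear; the derivation is determined token-by-token.

Unambiguous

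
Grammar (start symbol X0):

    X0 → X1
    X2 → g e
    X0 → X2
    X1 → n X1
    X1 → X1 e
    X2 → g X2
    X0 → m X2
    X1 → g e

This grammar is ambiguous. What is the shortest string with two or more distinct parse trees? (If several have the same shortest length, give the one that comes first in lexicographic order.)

g e

length 2: g e has 2 parse trees

Two derivations of g e:
  X0 ⇒ X1 ⇒ g e
  X0 ⇒ X2 ⇒ g e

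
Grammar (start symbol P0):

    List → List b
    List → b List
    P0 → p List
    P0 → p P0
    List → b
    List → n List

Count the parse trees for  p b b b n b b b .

Parse trees for p b b b n b b b (showing first 6 of 22):
  [P0 p [List [List [List b [List b [List b [List n [List b]]]]] b] b]]
  [P0 p [List [List b [List [List b [List b [List n [List b]]]] b]] b]]
  [P0 p [List [List b [List b [List [List b [List n [List b]]] b]]] b]]
  [P0 p [List [List b [List b [List b [List [List n [List b]] b]]]] b]]
  [P0 p [List [List b [List b [List b [List n [List [List b] b]]]]] b]]
  [P0 p [List [List b [List b [List b [List n [List b [List b]]]]]] b]]

22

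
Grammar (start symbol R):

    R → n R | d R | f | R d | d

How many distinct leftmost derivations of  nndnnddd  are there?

29

Parse trees for nndnnddd (showing first 6 of 29):
  [R n [R n [R d [R n [R n [R d [R d [R d]]]]]]]]
  [R n [R n [R d [R n [R n [R d [R [R d] d]]]]]]]
  [R n [R n [R d [R n [R n [R [R d [R d]] d]]]]]]
  [R n [R n [R d [R n [R n [R [R [R d] d] d]]]]]]
  [R n [R n [R d [R n [R [R n [R d [R d]]] d]]]]]
  [R n [R n [R d [R n [R [R n [R [R d] d]] d]]]]]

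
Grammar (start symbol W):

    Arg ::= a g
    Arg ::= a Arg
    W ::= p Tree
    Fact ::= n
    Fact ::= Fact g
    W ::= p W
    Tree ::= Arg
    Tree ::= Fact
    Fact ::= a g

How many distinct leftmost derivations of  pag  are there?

2

Parse trees for pag:
  [W p [Tree [Arg a g]]]
  [W p [Tree [Fact a g]]]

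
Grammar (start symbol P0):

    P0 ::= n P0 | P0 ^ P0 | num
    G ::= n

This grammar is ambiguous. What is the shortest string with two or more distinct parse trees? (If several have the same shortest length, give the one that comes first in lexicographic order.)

length 1: no string has ≥2 trees
length 2: no string has ≥2 trees
length 3: no string has ≥2 trees
length 4: n num ^ num has 2 parse trees

Two derivations of n num ^ num:
  P0 ⇒ n P0 ⇒ n P0 ^ P0 ⇒ n num ^ P0 ⇒ n num ^ num
  P0 ⇒ P0 ^ P0 ⇒ n P0 ^ P0 ⇒ n num ^ P0 ⇒ n num ^ num

n num ^ num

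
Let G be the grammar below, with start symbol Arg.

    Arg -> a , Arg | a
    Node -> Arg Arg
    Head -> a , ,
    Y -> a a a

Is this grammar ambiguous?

Unambiguous

(Node, Head, Y are unreachable from Arg, so their rules don't affect L(Arg).) The reachable grammar is A → atom sep A | atom. Each atom is followed by either the separator (recurse) or end-of-string (stop) — no choice point.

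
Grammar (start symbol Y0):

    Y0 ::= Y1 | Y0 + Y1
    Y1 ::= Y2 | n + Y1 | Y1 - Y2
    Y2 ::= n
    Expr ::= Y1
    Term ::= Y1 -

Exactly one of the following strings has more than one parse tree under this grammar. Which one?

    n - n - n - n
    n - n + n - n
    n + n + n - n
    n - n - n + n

n + n + n - n

n - n - n - n: 1 tree
n - n + n - n: 1 tree
n + n + n - n: 7 trees
n - n - n + n: 1 tree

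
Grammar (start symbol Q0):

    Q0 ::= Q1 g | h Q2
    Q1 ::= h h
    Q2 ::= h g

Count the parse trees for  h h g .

2

Parse trees for h h g:
  [Q0 [Q1 h h] g]
  [Q0 h [Q2 h g]]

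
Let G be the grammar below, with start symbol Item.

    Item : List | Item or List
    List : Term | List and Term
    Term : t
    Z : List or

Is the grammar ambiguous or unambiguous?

(Z is unreachable from Item, so its rules don't affect L(Item).) The grammar is stratified — Item handles 'or' (left-recursive), List handles 'and', Term atoms. Each operator has a fixed associativity and precedence level, so every string has one parse.

Unambiguous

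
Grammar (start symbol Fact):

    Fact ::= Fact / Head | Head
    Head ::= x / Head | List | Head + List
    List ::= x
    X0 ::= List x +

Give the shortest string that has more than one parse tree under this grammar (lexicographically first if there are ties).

length 1: no string has ≥2 trees
length 3: x / x has 2 parse trees

Two derivations of x / x:
  Fact ⇒ Fact / Head ⇒ Head / Head ⇒ List / Head ⇒ x / Head ⇒ x / List ⇒ x / x
  Fact ⇒ Head ⇒ x / Head ⇒ x / List ⇒ x / x

x / x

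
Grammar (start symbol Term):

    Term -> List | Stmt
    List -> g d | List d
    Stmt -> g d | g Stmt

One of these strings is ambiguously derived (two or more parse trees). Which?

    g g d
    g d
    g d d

g d

g g d: 1 tree
g d: 2 trees
g d d: 1 tree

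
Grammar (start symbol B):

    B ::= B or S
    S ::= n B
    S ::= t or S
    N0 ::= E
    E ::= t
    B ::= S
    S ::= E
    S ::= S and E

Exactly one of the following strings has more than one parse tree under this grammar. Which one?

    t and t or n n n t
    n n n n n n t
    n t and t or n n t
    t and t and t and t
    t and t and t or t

t and t or n n n t: 1 tree
n n n n n n t: 1 tree
n t and t or n n t: 3 trees
t and t and t and t: 1 tree
t and t and t or t: 1 tree

n t and t or n n t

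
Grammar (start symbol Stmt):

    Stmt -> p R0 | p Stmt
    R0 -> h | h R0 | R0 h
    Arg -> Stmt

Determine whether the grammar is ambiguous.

Ambiguous

Witness: p h h

Derivation 1: Stmt ⇒ p R0 ⇒ p h R0 ⇒ p h h
Derivation 2: Stmt ⇒ p R0 ⇒ p R0 h ⇒ p h h

Two distinct leftmost derivations for the same string.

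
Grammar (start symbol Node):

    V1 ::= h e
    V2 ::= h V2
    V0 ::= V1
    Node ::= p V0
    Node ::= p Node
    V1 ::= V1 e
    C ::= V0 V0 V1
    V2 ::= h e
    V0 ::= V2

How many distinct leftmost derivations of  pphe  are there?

2

Parse trees for pphe:
  [Node p [Node p [V0 [V1 h e]]]]
  [Node p [Node p [V0 [V2 h e]]]]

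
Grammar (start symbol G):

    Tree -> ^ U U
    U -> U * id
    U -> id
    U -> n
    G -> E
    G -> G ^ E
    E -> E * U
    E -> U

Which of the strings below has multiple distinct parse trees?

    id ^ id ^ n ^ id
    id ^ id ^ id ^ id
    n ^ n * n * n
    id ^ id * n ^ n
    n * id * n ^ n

n * id * n ^ n

id ^ id ^ n ^ id: 1 tree
id ^ id ^ id ^ id: 1 tree
n ^ n * n * n: 1 tree
id ^ id * n ^ n: 1 tree
n * id * n ^ n: 2 trees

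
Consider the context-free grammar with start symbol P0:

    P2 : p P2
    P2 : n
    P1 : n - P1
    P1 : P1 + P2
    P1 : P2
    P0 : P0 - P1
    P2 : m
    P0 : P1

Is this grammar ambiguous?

Ambiguous

Witness: n - m

Derivation 1: P0 ⇒ P0 - P1 ⇒ P1 - P1 ⇒ P2 - P1 ⇒ n - P1 ⇒ n - P2 ⇒ n - m
Derivation 2: P0 ⇒ P1 ⇒ n - P1 ⇒ n - P2 ⇒ n - m

Two distinct leftmost derivations for the same string.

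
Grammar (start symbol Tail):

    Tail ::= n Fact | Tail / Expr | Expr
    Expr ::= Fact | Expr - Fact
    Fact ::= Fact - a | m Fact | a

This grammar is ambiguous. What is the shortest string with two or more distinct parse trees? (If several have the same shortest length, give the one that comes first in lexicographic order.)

a - a

length 1: no string has ≥2 trees
length 2: no string has ≥2 trees
length 3: a - a has 2 parse trees

Two derivations of a - a:
  Tail ⇒ Expr ⇒ Fact ⇒ Fact - a ⇒ a - a
  Tail ⇒ Expr ⇒ Expr - Fact ⇒ Fact - Fact ⇒ a - Fact ⇒ a - a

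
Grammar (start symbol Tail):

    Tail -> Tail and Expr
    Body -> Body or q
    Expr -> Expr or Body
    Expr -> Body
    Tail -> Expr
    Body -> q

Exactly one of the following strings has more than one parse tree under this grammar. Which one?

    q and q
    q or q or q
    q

q or q or q

q and q: 1 tree
q or q or q: 4 trees
q: 1 tree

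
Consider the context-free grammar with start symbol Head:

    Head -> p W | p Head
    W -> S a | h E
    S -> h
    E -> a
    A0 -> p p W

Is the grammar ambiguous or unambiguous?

Ambiguous

Witness: p h a

Derivation 1: Head ⇒ p W ⇒ p S a ⇒ p h a
Derivation 2: Head ⇒ p W ⇒ p h E ⇒ p h a

Two distinct leftmost derivations for the same string.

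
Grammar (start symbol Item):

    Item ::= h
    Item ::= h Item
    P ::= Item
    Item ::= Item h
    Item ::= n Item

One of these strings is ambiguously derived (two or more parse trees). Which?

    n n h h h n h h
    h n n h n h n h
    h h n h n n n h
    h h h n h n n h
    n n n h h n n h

n n h h h n h h

n n h h h n h h: 8 trees
h n n h n h n h: 1 tree
h h n h n n n h: 1 tree
h h h n h n n h: 1 tree
n n n h h n n h: 1 tree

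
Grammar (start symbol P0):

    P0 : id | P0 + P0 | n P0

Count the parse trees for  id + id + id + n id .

5

Parse trees for id + id + id + n id:
  [P0 [P0 id] + [P0 [P0 id] + [P0 [P0 id] + [P0 n [P0 id]]]]]
  [P0 [P0 id] + [P0 [P0 [P0 id] + [P0 id]] + [P0 n [P0 id]]]]
  [P0 [P0 [P0 id] + [P0 id]] + [P0 [P0 id] + [P0 n [P0 id]]]]
  [P0 [P0 [P0 id] + [P0 [P0 id] + [P0 id]]] + [P0 n [P0 id]]]
  [P0 [P0 [P0 [P0 id] + [P0 id]] + [P0 id]] + [P0 n [P0 id]]]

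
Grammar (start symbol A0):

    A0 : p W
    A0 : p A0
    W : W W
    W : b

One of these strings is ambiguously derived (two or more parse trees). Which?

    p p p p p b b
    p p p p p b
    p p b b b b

p p b b b b

p p p p p b b: 1 tree
p p p p p b: 1 tree
p p b b b b: 5 trees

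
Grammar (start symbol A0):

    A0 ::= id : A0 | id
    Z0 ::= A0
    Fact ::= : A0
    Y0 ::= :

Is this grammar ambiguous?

Unambiguous

(Z0, Fact, Y0 are unreachable from A0, so their rules don't affect L(A0).) The reachable grammar is A → atom sep A | atom. Each atom is followed by either the separator (recurse) or end-of-string (stop) — no choice point.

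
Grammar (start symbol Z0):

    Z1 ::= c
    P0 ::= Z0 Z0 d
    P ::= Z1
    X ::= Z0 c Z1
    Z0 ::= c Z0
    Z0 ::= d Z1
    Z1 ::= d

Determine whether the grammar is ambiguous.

(P, X, P0 are unreachable from Z0, so their rules don't affect L(Z0).) Each reachable nonterminal has at most one production per leading terminal, and all productions are right-linear; the derivation is determined token-by-token.

Unambiguous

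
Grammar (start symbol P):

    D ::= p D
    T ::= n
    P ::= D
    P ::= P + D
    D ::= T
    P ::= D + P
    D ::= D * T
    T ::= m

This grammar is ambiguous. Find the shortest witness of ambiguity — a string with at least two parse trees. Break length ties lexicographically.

m + m

length 1: no string has ≥2 trees
length 2: no string has ≥2 trees
length 3: m + m has 2 parse trees

Two derivations of m + m:
  P ⇒ P + D ⇒ D + D ⇒ T + D ⇒ m + D ⇒ m + T ⇒ m + m
  P ⇒ D + P ⇒ T + P ⇒ m + P ⇒ m + D ⇒ m + T ⇒ m + m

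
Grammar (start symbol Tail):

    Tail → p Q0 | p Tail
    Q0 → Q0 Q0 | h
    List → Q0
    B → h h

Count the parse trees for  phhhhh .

Parse trees for phhhhh (showing first 6 of 14):
  [Tail p [Q0 [Q0 h] [Q0 [Q0 h] [Q0 [Q0 h] [Q0 [Q0 h] [Q0 h]]]]]]
  [Tail p [Q0 [Q0 h] [Q0 [Q0 h] [Q0 [Q0 [Q0 h] [Q0 h]] [Q0 h]]]]]
  [Tail p [Q0 [Q0 h] [Q0 [Q0 [Q0 h] [Q0 h]] [Q0 [Q0 h] [Q0 h]]]]]
  [Tail p [Q0 [Q0 h] [Q0 [Q0 [Q0 h] [Q0 [Q0 h] [Q0 h]]] [Q0 h]]]]
  [Tail p [Q0 [Q0 h] [Q0 [Q0 [Q0 [Q0 h] [Q0 h]] [Q0 h]] [Q0 h]]]]
  [Tail p [Q0 [Q0 [Q0 h] [Q0 h]] [Q0 [Q0 h] [Q0 [Q0 h] [Q0 h]]]]]

14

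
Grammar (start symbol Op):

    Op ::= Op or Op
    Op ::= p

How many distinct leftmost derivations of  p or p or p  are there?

Parse trees for p or p or p:
  [Op [Op p] or [Op [Op p] or [Op p]]]
  [Op [Op [Op p] or [Op p]] or [Op p]]

2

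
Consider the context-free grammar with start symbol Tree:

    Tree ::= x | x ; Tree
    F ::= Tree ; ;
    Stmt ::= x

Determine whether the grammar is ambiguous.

Unambiguous

(F, Stmt are unreachable from Tree, so their rules don't affect L(Tree).) Right-recursive list with a separator: after each atom, whether the separator follows determines the rule. One parse per string.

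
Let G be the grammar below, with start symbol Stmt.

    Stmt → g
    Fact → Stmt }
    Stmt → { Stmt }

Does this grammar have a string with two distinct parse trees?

Unambiguous

Only Stmt is reachable from Stmt; ignoring the rest: L(Stmt) is { openⁿ atom closeⁿ : n ≥ 0 }. The bracket depth fixes n, and the derivation is forced at every step.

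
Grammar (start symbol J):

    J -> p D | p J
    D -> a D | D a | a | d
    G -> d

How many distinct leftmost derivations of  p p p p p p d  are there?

Parse trees for p p p p p p d:
  [J p [J p [J p [J p [J p [J p [D d]]]]]]]

1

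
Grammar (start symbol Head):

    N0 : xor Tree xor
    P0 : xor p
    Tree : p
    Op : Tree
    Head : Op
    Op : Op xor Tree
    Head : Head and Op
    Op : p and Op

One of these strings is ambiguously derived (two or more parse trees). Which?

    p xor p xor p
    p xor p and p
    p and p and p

p xor p xor p: 1 tree
p xor p and p: 1 tree
p and p and p: 4 trees

p and p and p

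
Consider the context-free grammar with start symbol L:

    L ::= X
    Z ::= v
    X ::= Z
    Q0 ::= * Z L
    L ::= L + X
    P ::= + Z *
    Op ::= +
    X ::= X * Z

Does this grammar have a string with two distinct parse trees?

Only L, X, Z are reachable from L; ignoring the rest: This is a standard precedence ladder (L over X over Z), with each level left-recursive on its own operator ('+' at L, '*' at X). That structure is LR(1), hence unambiguous.

Unambiguous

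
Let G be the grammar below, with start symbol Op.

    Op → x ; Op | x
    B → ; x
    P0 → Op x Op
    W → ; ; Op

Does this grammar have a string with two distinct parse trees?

Unambiguous

Only Op is reachable from Op; ignoring the rest: The reachable grammar is A → atom sep A | atom. Each atom is followed by either the separator (recurse) or end-of-string (stop) — no choice point.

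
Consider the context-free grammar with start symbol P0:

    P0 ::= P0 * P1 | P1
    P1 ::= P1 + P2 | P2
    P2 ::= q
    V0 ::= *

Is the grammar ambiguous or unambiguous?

Unambiguous

Only P0, P1, P2 are reachable from P0; ignoring the rest: This is a standard precedence ladder (P0 over P1 over P2), with each level left-recursive on its own operator ('*' at P0, '+' at P1). That structure is LR(1), hence unambiguous.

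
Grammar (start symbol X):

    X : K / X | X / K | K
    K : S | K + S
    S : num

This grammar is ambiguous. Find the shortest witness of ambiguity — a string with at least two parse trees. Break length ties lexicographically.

num / num

length 1: no string has ≥2 trees
length 3: num / num has 2 parse trees

Two derivations of num / num:
  X ⇒ K / X ⇒ S / X ⇒ num / X ⇒ num / K ⇒ num / S ⇒ num / num
  X ⇒ X / K ⇒ K / K ⇒ S / K ⇒ num / K ⇒ num / S ⇒ num / num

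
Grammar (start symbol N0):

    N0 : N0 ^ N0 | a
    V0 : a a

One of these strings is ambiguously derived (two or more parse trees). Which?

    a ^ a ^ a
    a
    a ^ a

a ^ a ^ a: 2 trees
a: 1 tree
a ^ a: 1 tree

a ^ a ^ a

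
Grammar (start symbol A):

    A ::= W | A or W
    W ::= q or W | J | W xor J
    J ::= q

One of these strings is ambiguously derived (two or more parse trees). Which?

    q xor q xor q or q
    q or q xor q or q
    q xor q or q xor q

q xor q xor q or q: 1 tree
q or q xor q or q: 3 trees
q xor q or q xor q: 1 tree

q or q xor q or q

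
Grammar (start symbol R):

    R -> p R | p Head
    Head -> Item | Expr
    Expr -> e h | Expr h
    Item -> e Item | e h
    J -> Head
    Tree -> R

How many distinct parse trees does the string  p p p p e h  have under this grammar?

Parse trees for p p p p e h:
  [R p [R p [R p [R p [Head [Item e h]]]]]]
  [R p [R p [R p [R p [Head [Expr e h]]]]]]

2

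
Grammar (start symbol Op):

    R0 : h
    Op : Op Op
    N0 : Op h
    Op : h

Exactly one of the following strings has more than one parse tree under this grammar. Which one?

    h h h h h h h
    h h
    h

h h h h h h h

h h h h h h h: 132 trees
h h: 1 tree
h: 1 tree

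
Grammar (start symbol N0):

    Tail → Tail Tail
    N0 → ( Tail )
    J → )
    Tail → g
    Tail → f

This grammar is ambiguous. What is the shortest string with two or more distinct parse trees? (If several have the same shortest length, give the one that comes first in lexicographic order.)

( f f f )

length 3: no string has ≥2 trees
length 4: no string has ≥2 trees
length 5: ( f f f ) has 2 parse trees

Two derivations of ( f f f ):
  N0 ⇒ ( Tail ) ⇒ ( Tail Tail ) ⇒ ( Tail Tail Tail ) ⇒ ( f Tail Tail ) ⇒ ( f f Tail ) ⇒ ( f f f )
  N0 ⇒ ( Tail ) ⇒ ( Tail Tail ) ⇒ ( f Tail ) ⇒ ( f Tail Tail ) ⇒ ( f f Tail ) ⇒ ( f f f )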